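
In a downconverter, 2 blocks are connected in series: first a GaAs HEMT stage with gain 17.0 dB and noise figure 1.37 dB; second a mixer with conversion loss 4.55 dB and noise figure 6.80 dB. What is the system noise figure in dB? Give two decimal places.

1.60 dB

Convert to linear (a loss of L dB is a gain of −L dB): F_i = 10^(NF_i/10), G_i = 10^(G_i,dB/10)
  Stage 1: F_1 = 10^(1.37/10) = 1.371, G_1 = 10^(17.0/10) = 50.12
  Stage 2: F_2 = 10^(6.80/10) = 4.786, G_2 = 10^(−4.55/10) = 0.3508
Friis cascade:
  F = 1.371 + (4.786 − 1)/50.12 = 1.446
NF = 10 log₁₀(1.446) = 1.60 dB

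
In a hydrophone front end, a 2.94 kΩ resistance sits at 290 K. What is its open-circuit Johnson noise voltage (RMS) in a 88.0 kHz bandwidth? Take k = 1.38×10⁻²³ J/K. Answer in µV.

2.04 µV

V_n = √(4kTRB)
4kTRB = 4 × 1.38×10⁻²³ × 290 × 2.94×10³ × 8.80×10⁴ = 4.14×10⁻¹² V²
V_n = √(4.14×10⁻¹²) = 2.04×10⁻⁶ V = 2.04 µV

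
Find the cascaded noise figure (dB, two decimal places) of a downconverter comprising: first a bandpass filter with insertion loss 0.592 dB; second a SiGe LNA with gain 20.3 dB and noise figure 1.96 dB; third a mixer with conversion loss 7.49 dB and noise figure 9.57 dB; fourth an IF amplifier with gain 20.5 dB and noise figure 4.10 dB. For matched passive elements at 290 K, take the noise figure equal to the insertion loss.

Convert to linear (a loss of L dB is a gain of −L dB): F_i = 10^(NF_i/10), G_i = 10^(G_i,dB/10)
  Stage 1: F_1 = 10^(0.592/10) = 1.146, G_1 = 10^(−0.592/10) = 0.8726
  Stage 2: F_2 = 10^(1.96/10) = 1.570, G_2 = 10^(20.3/10) = 107.2
  Stage 3: F_3 = 10^(9.57/10) = 9.057, G_3 = 10^(−7.49/10) = 0.1782
  Stage 4: F_4 = 10^(4.10/10) = 2.570, G_4 = 10^(20.5/10) = 112.2
Friis cascade:
  F = 1.146 + (1.570 − 1)/0.8726 + (9.057 − 1)/93.50 + (2.570 − 1)/16.66 = 1.980
NF = 10 log₁₀(1.980) = 2.97 dB

2.97 dB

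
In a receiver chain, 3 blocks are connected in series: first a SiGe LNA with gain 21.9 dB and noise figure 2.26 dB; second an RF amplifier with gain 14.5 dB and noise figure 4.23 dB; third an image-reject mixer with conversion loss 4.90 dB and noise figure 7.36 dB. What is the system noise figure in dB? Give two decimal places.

2.29 dB

Convert to linear (a loss of L dB is a gain of −L dB): F_i = 10^(NF_i/10), G_i = 10^(G_i,dB/10)
  Stage 1: F_1 = 10^(2.26/10) = 1.683, G_1 = 10^(21.9/10) = 154.9
  Stage 2: F_2 = 10^(4.23/10) = 2.649, G_2 = 10^(14.5/10) = 28.18
  Stage 3: F_3 = 10^(7.36/10) = 5.445, G_3 = 10^(−4.90/10) = 0.3236
Friis cascade:
  F = 1.683 + (2.649 − 1)/154.9 + (5.445 − 1)/4365 = 1.694
NF = 10 log₁₀(1.694) = 2.29 dB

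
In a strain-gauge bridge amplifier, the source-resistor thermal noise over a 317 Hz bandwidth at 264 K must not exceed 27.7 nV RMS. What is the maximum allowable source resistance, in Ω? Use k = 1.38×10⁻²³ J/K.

166 Ω

Johnson–Nyquist: V_n = √(4kTRB) ⇒ R = V_n² / (4kTB)
4kTB = 4 × 1.38×10⁻²³ × 264 × 3.17×10² = 4.62×10⁻¹⁸
R = (2.77×10⁻⁸)² / 4.62×10⁻¹⁸ = 1.66×10² Ω = 166 Ω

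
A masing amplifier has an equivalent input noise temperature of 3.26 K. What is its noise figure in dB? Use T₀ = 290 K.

0.049 dB

F = 1 + T_e/T₀ = 1 + 3.26/290 = 1.01124
NF = 10 log₁₀(1.01124) = 0.049 dB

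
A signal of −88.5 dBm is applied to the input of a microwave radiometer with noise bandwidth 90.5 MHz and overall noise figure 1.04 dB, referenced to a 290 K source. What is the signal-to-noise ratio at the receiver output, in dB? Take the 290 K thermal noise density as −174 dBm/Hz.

Noise floor: N = −174 + 10 log₁₀(B) + NF
10 log₁₀(9.05×10⁷) = 79.57 dB
N = −174 + 79.57 + 1.04 = −93.39 dBm
SNR = P_sig − N = −88.5 − (−93.39) = 4.89 dB → 4.9 dB

4.9 dB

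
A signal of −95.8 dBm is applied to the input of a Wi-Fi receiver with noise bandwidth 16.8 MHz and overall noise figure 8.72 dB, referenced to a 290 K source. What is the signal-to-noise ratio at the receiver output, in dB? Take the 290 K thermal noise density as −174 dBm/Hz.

−2.8 dB

Noise floor: N = −174 + 10 log₁₀(B) + NF
10 log₁₀(1.68×10⁷) = 72.25 dB
N = −174 + 72.25 + 8.72 = −93.03 dBm
SNR = P_sig − N = −95.8 − (−93.03) = −2.77 dB → −2.8 dB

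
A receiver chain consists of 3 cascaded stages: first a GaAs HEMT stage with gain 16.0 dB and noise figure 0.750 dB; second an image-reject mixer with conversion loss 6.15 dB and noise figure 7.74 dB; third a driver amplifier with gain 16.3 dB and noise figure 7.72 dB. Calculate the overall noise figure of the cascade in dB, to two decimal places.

Convert to linear (a loss of L dB is a gain of −L dB): F_i = 10^(NF_i/10), G_i = 10^(G_i,dB/10)
  Stage 1: F_1 = 10^(0.750/10) = 1.189, G_1 = 10^(16.0/10) = 39.81
  Stage 2: F_2 = 10^(7.74/10) = 5.943, G_2 = 10^(−6.15/10) = 0.2427
  Stage 3: F_3 = 10^(7.72/10) = 5.916, G_3 = 10^(16.3/10) = 42.66
Friis cascade:
  F = 1.189 + (5.943 − 1)/39.81 + (5.916 − 1)/9.661 = 1.821
NF = 10 log₁₀(1.821) = 2.60 dB

2.60 dB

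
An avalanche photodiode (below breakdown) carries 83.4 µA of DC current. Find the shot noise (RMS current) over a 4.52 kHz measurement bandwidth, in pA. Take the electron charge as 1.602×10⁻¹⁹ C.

I_n = √(2qI·B)
2qI·B = 2 × 1.602×10⁻¹⁹ × 8.34×10⁻⁵ × 4.52×10³ = 1.21×10⁻¹⁹ A²
I_n = √(1.21×10⁻¹⁹) = 3.48×10⁻¹⁰ A = 348 pA

348 pA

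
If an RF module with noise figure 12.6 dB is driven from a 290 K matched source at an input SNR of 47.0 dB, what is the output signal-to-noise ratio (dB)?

34.4 dB

By definition F = SNR_in/SNR_out, so in dB: SNR_out = SNR_in − NF
SNR_out = 47.0 − 12.6 = 34.4 dB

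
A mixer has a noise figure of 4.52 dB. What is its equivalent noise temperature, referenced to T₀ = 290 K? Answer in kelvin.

F = 10^(4.52/10) = 2.83139
T_e = (F − 1)·T₀ = (2.83139 − 1) × 290 = 531 K

531 K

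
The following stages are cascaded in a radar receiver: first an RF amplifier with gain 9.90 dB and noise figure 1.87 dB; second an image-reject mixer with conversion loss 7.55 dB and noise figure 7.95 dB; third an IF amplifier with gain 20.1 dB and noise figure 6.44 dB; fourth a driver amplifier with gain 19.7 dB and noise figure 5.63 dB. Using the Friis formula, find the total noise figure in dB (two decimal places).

Convert to linear (a loss of L dB is a gain of −L dB): F_i = 10^(NF_i/10), G_i = 10^(G_i,dB/10)
  Stage 1: F_1 = 10^(1.87/10) = 1.538, G_1 = 10^(9.90/10) = 9.772
  Stage 2: F_2 = 10^(7.95/10) = 6.237, G_2 = 10^(−7.55/10) = 0.1758
  Stage 3: F_3 = 10^(6.44/10) = 4.406, G_3 = 10^(20.1/10) = 102.3
  Stage 4: F_4 = 10^(5.63/10) = 3.656, G_4 = 10^(19.7/10) = 93.33
Friis cascade:
  F = 1.538 + (6.237 − 1)/9.772 + (4.406 − 1)/1.718 + (3.656 − 1)/175.8 = 4.072
NF = 10 log₁₀(4.072) = 6.10 dB

6.10 dB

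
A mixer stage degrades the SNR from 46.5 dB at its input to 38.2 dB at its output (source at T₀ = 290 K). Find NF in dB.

8.3 dB

NF (dB) = SNR_in(dB) − SNR_out(dB) when the source is at T₀
NF = 46.5 − 38.2 = 8.3 dB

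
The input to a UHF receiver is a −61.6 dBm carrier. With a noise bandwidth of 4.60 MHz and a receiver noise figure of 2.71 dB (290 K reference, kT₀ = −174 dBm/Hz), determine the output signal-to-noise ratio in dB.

43.1 dB

Noise floor: N = −174 + 10 log₁₀(B) + NF
10 log₁₀(4.60×10⁶) = 66.63 dB
N = −174 + 66.63 + 2.71 = −104.66 dBm
SNR = P_sig − N = −61.6 − (−104.66) = 43.06 dB → 43.1 dB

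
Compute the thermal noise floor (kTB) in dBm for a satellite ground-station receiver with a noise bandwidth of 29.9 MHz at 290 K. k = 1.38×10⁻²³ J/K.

−99.2 dBm

P_n = kTB = 1.38×10⁻²³ × 290 × 2.99×10⁷ = 1.20×10⁻¹³ W
In dBm: 10 log₁₀(1.20×10⁻¹³ / 10⁻³) = −99.2 dBm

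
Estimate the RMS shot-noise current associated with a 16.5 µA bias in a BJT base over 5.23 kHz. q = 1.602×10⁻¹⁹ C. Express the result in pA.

I_n = √(2qI·B)
2qI·B = 2 × 1.602×10⁻¹⁹ × 1.65×10⁻⁵ × 5.23×10³ = 2.76×10⁻²⁰ A²
I_n = √(2.76×10⁻²⁰) = 1.66×10⁻¹⁰ A = 166 pA

166 pA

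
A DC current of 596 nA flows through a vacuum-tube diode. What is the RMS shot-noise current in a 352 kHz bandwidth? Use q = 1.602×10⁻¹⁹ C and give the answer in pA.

I_n = √(2qI·B)
2qI·B = 2 × 1.602×10⁻¹⁹ × 5.96×10⁻⁷ × 3.52×10⁵ = 6.72×10⁻²⁰ A²
I_n = √(6.72×10⁻²⁰) = 2.59×10⁻¹⁰ A = 259 pA

259 pA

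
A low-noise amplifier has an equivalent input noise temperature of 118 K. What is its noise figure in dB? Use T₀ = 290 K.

F = 1 + T_e/T₀ = 1 + 118/290 = 1.4069
NF = 10 log₁₀(1.4069) = 1.48 dB

1.48 dB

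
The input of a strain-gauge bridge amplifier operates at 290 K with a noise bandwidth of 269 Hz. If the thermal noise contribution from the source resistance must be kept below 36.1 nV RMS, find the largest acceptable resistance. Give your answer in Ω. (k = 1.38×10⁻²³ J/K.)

303 Ω

Johnson–Nyquist: V_n = √(4kTRB) ⇒ R = V_n² / (4kTB)
4kTB = 4 × 1.38×10⁻²³ × 290 × 2.69×10² = 4.31×10⁻¹⁸
R = (3.61×10⁻⁸)² / 4.31×10⁻¹⁸ = 3.03×10² Ω = 303 Ω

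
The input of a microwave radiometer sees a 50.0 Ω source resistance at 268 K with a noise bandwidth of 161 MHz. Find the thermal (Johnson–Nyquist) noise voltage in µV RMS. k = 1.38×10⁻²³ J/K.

10.9 µV

V_n = √(4kTRB)
4kTRB = 4 × 1.38×10⁻²³ × 268 × 5.00×10¹ × 1.61×10⁸ = 1.19×10⁻¹⁰ V²
V_n = √(1.19×10⁻¹⁰) = 1.09×10⁻⁵ V = 10.9 µV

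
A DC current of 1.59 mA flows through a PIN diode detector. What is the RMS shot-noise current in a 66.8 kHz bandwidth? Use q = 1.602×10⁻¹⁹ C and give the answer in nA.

I_n = √(2qI·B)
2qI·B = 2 × 1.602×10⁻¹⁹ × 1.59×10⁻³ × 6.68×10⁴ = 3.40×10⁻¹⁷ A²
I_n = √(3.40×10⁻¹⁷) = 5.83×10⁻⁹ A = 5.83 nA

5.83 nA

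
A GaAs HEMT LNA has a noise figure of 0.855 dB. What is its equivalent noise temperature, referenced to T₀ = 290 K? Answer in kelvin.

63.1 K

F = 10^(0.855/10) = 1.21759
T_e = (F − 1)·T₀ = (1.21759 − 1) × 290 = 63.1 K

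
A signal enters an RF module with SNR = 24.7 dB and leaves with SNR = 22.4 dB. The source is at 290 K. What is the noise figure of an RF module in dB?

2.3 dB

NF (dB) = SNR_in(dB) − SNR_out(dB) when the source is at T₀
NF = 24.7 − 22.4 = 2.3 dB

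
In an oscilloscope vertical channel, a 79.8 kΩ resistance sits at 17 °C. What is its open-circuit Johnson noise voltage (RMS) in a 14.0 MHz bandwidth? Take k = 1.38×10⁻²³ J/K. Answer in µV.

134 µV

T = 17 °C + 273.15 = 290.15 K
V_n = √(4kTRB)
4kTRB = 4 × 1.38×10⁻²³ × 290.15 × 7.98×10⁴ × 1.40×10⁷ = 1.79×10⁻⁸ V²
V_n = √(1.79×10⁻⁸) = 1.34×10⁻⁴ V = 134 µV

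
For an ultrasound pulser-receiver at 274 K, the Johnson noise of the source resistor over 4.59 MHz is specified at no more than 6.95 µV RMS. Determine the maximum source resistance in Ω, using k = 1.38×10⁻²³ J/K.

696 Ω

Johnson–Nyquist: V_n = √(4kTRB) ⇒ R = V_n² / (4kTB)
4kTB = 4 × 1.38×10⁻²³ × 274 × 4.59×10⁶ = 6.94×10⁻¹⁴
R = (6.95×10⁻⁶)² / 6.94×10⁻¹⁴ = 6.96×10² Ω = 696 Ω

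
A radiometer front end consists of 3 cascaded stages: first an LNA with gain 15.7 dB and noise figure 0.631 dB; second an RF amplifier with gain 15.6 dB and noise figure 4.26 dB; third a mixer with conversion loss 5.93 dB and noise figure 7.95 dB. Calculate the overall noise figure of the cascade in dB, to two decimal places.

0.81 dB

Convert to linear (a loss of L dB is a gain of −L dB): F_i = 10^(NF_i/10), G_i = 10^(G_i,dB/10)
  Stage 1: F_1 = 10^(0.631/10) = 1.156, G_1 = 10^(15.7/10) = 37.15
  Stage 2: F_2 = 10^(4.26/10) = 2.667, G_2 = 10^(15.6/10) = 36.31
  Stage 3: F_3 = 10^(7.95/10) = 6.237, G_3 = 10^(−5.93/10) = 0.2553
Friis cascade:
  F = 1.156 + (2.667 − 1)/37.15 + (6.237 − 1)/1349 = 1.205
NF = 10 log₁₀(1.205) = 0.81 dB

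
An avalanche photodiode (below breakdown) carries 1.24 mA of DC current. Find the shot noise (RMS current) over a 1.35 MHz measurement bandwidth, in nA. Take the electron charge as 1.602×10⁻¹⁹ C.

23.2 nA

I_n = √(2qI·B)
2qI·B = 2 × 1.602×10⁻¹⁹ × 1.24×10⁻³ × 1.35×10⁶ = 5.36×10⁻¹⁶ A²
I_n = √(5.36×10⁻¹⁶) = 2.32×10⁻⁸ A = 23.2 nA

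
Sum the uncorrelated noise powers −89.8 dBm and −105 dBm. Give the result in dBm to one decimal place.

Convert to linear, add, convert back:
P₁ = 1.05×10⁻¹² W, P₂ = 3.16×10⁻¹⁴ W
P_tot = 1.08×10⁻¹² W → 10 log₁₀(P_tot / 10⁻³) = −89.7 dBm

−89.7 dBm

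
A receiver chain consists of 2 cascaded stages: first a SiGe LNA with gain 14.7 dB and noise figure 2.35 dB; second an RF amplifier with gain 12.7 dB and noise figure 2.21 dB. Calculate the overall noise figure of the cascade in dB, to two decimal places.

2.41 dB

Convert to linear (a loss of L dB is a gain of −L dB): F_i = 10^(NF_i/10), G_i = 10^(G_i,dB/10)
  Stage 1: F_1 = 10^(2.35/10) = 1.718, G_1 = 10^(14.7/10) = 29.51
  Stage 2: F_2 = 10^(2.21/10) = 1.663, G_2 = 10^(12.7/10) = 18.62
Friis cascade:
  F = 1.718 + (1.663 − 1)/29.51 = 1.740
NF = 10 log₁₀(1.740) = 2.41 dB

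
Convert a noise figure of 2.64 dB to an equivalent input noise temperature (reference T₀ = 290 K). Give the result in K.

243 K

F = 10^(2.64/10) = 1.83654
T_e = (F − 1)·T₀ = (1.83654 − 1) × 290 = 243 K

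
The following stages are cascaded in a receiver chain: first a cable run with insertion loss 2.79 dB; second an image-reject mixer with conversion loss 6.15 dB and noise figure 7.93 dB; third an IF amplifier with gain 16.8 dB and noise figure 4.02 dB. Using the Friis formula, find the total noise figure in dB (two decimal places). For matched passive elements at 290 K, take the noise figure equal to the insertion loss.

13.75 dB

Convert to linear (a loss of L dB is a gain of −L dB): F_i = 10^(NF_i/10), G_i = 10^(G_i,dB/10)
  Stage 1: F_1 = 10^(2.79/10) = 1.901, G_1 = 10^(−2.79/10) = 0.5260
  Stage 2: F_2 = 10^(7.93/10) = 6.209, G_2 = 10^(−6.15/10) = 0.2427
  Stage 3: F_3 = 10^(4.02/10) = 2.523, G_3 = 10^(16.8/10) = 47.86
Friis cascade:
  F = 1.901 + (6.209 − 1)/0.5260 + (2.523 − 1)/0.1276 = 23.74
NF = 10 log₁₀(23.74) = 13.75 dB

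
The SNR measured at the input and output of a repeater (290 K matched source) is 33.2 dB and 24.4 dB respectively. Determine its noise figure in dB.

8.8 dB

NF (dB) = SNR_in(dB) − SNR_out(dB) when the source is at T₀
NF = 33.2 − 24.4 = 8.8 dB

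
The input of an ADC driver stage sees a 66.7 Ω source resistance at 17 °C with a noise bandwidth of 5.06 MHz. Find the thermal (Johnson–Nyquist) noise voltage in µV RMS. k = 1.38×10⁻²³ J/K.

T = 17 °C + 273.15 = 290.15 K
V_n = √(4kTRB)
4kTRB = 4 × 1.38×10⁻²³ × 290.15 × 6.67×10¹ × 5.06×10⁶ = 5.41×10⁻¹² V²
V_n = √(5.41×10⁻¹²) = 2.32×10⁻⁶ V = 2.32 µV

2.32 µV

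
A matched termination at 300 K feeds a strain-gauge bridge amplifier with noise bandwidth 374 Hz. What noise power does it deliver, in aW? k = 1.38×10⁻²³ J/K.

P_n = kTB = 1.38×10⁻²³ × 300 × 3.74×10² = 1.55×10⁻¹⁸ W = 1.55 aW

1.55 aW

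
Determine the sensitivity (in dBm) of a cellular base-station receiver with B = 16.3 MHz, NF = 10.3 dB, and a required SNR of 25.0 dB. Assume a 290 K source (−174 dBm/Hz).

Sensitivity = −174 + 10 log₁₀(B) + NF + SNR_min
= −174 + 72.12 + 10.3 + 25.0
= −66.58 dBm → −66.6 dBm

−66.6 dBm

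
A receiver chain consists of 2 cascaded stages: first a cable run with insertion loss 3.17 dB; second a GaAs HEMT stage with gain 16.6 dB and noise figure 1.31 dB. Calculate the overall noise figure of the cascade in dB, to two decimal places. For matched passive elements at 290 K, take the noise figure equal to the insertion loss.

Convert to linear (a loss of L dB is a gain of −L dB): F_i = 10^(NF_i/10), G_i = 10^(G_i,dB/10)
  Stage 1: F_1 = 10^(3.17/10) = 2.075, G_1 = 10^(−3.17/10) = 0.4819
  Stage 2: F_2 = 10^(1.31/10) = 1.352, G_2 = 10^(16.6/10) = 45.71
Friis cascade:
  F = 2.075 + (1.352 − 1)/0.4819 = 2.805
NF = 10 log₁₀(2.805) = 4.48 dB

4.48 dB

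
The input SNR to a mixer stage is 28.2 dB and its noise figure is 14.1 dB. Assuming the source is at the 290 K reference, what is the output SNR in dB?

14.1 dB

By definition F = SNR_in/SNR_out, so in dB: SNR_out = SNR_in − NF
SNR_out = 28.2 − 14.1 = 14.1 dB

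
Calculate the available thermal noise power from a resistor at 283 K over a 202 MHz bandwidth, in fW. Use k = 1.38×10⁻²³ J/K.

789 fW

P_n = kTB = 1.38×10⁻²³ × 283 × 2.02×10⁸ = 7.89×10⁻¹³ W = 789 fW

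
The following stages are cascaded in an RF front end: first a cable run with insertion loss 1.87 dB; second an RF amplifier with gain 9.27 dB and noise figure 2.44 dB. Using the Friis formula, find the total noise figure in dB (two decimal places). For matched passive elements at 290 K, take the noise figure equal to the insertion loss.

Convert to linear (a loss of L dB is a gain of −L dB): F_i = 10^(NF_i/10), G_i = 10^(G_i,dB/10)
  Stage 1: F_1 = 10^(1.87/10) = 1.538, G_1 = 10^(−1.87/10) = 0.6501
  Stage 2: F_2 = 10^(2.44/10) = 1.754, G_2 = 10^(9.27/10) = 8.453
Friis cascade:
  F = 1.538 + (1.754 − 1)/0.6501 = 2.698
NF = 10 log₁₀(2.698) = 4.31 dB

4.31 dB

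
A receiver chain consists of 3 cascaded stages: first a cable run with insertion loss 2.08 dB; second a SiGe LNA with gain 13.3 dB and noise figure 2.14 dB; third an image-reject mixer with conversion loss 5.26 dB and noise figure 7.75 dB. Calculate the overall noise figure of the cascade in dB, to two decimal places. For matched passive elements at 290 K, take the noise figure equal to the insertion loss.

Convert to linear (a loss of L dB is a gain of −L dB): F_i = 10^(NF_i/10), G_i = 10^(G_i,dB/10)
  Stage 1: F_1 = 10^(2.08/10) = 1.614, G_1 = 10^(−2.08/10) = 0.6194
  Stage 2: F_2 = 10^(2.14/10) = 1.637, G_2 = 10^(13.3/10) = 21.38
  Stage 3: F_3 = 10^(7.75/10) = 5.957, G_3 = 10^(−5.26/10) = 0.2979
Friis cascade:
  F = 1.614 + (1.637 − 1)/0.6194 + (5.957 − 1)/13.24 = 3.017
NF = 10 log₁₀(3.017) = 4.80 dB

4.80 dB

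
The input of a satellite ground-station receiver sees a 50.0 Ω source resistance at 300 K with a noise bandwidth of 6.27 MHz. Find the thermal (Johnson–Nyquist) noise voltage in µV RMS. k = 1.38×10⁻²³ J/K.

V_n = √(4kTRB)
4kTRB = 4 × 1.38×10⁻²³ × 300 × 5.00×10¹ × 6.27×10⁶ = 5.19×10⁻¹² V²
V_n = √(5.19×10⁻¹²) = 2.28×10⁻⁶ V = 2.28 µV

2.28 µV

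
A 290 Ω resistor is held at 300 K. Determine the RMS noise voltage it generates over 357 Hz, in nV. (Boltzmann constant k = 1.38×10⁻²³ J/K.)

41.4 nV

V_n = √(4kTRB)
4kTRB = 4 × 1.38×10⁻²³ × 300 × 2.90×10² × 3.57×10² = 1.71×10⁻¹⁵ V²
V_n = √(1.71×10⁻¹⁵) = 4.14×10⁻⁸ V = 41.4 nV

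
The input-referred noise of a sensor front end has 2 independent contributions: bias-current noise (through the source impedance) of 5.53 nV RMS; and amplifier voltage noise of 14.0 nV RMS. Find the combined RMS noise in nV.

Uncorrelated sources add in power (mean-square): V_tot = √(ΣV_i²)
V_tot = √[(5.53×10⁻⁹)² + (1.40×10⁻⁸)²] = 1.51×10⁻⁸ V = 15.1 nV

15.1 nV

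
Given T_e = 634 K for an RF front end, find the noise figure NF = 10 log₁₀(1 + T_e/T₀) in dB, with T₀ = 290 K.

F = 1 + T_e/T₀ = 1 + 634/290 = 3.18621
NF = 10 log₁₀(3.18621) = 5.03 dB

5.03 dB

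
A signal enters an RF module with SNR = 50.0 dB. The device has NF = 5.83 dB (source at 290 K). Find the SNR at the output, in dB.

By definition F = SNR_in/SNR_out, so in dB: SNR_out = SNR_in − NF
SNR_out = 50.0 − 5.83 = 44.17 dB

44.17 dB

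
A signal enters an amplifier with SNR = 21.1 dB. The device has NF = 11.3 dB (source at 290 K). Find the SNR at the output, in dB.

By definition F = SNR_in/SNR_out, so in dB: SNR_out = SNR_in − NF
SNR_out = 21.1 − 11.3 = 9.8 dB

9.8 dB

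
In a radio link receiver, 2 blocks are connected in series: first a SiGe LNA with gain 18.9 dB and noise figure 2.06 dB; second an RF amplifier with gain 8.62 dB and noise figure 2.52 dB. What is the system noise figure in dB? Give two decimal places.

2.09 dB

Convert to linear (a loss of L dB is a gain of −L dB): F_i = 10^(NF_i/10), G_i = 10^(G_i,dB/10)
  Stage 1: F_1 = 10^(2.06/10) = 1.607, G_1 = 10^(18.9/10) = 77.62
  Stage 2: F_2 = 10^(2.52/10) = 1.786, G_2 = 10^(8.62/10) = 7.278
Friis cascade:
  F = 1.607 + (1.786 − 1)/77.62 = 1.617
NF = 10 log₁₀(1.617) = 2.09 dB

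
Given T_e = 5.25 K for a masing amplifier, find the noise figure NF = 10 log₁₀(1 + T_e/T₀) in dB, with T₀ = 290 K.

F = 1 + T_e/T₀ = 1 + 5.25/290 = 1.0181
NF = 10 log₁₀(1.0181) = 0.078 dB

0.078 dB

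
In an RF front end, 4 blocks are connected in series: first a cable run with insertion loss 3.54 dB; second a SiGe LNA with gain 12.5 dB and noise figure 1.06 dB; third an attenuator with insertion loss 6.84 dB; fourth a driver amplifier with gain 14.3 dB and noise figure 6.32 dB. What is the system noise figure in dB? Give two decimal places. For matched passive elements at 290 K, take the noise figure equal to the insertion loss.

Convert to linear (a loss of L dB is a gain of −L dB): F_i = 10^(NF_i/10), G_i = 10^(G_i,dB/10)
  Stage 1: F_1 = 10^(3.54/10) = 2.259, G_1 = 10^(−3.54/10) = 0.4426
  Stage 2: F_2 = 10^(1.06/10) = 1.276, G_2 = 10^(12.5/10) = 17.78
  Stage 3: F_3 = 10^(6.84/10) = 4.831, G_3 = 10^(−6.84/10) = 0.2070
  Stage 4: F_4 = 10^(6.32/10) = 4.285, G_4 = 10^(14.3/10) = 26.92
Friis cascade:
  F = 2.259 + (1.276 − 1)/0.4426 + (4.831 − 1)/7.870 + (4.285 − 1)/1.629 = 5.387
NF = 10 log₁₀(5.387) = 7.31 dB

7.31 dB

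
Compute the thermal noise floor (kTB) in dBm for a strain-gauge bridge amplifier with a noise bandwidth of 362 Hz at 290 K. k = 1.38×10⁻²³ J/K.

−148.4 dBm

P_n = kTB = 1.38×10⁻²³ × 290 × 3.62×10² = 1.45×10⁻¹⁸ W
In dBm: 10 log₁₀(1.45×10⁻¹⁸ / 10⁻³) = −148.4 dBm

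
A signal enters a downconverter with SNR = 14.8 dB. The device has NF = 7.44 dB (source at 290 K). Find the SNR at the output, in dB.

By definition F = SNR_in/SNR_out, so in dB: SNR_out = SNR_in − NF
SNR_out = 14.8 − 7.44 = 7.36 dB

7.36 dB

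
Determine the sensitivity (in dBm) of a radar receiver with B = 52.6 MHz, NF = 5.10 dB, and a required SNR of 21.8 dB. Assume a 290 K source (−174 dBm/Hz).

Sensitivity = −174 + 10 log₁₀(B) + NF + SNR_min
= −174 + 77.21 + 5.10 + 21.8
= −69.89 dBm → −69.9 dBm

−69.9 dBm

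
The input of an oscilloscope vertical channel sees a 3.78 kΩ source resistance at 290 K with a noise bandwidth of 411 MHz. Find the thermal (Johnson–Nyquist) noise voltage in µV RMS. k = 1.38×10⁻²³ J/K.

158 µV

V_n = √(4kTRB)
4kTRB = 4 × 1.38×10⁻²³ × 290 × 3.78×10³ × 4.11×10⁸ = 2.49×10⁻⁸ V²
V_n = √(2.49×10⁻⁸) = 1.58×10⁻⁴ V = 158 µV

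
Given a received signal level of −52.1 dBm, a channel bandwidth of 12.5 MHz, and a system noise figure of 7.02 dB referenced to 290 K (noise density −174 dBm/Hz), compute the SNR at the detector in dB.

Noise floor: N = −174 + 10 log₁₀(B) + NF
10 log₁₀(1.25×10⁷) = 70.97 dB
N = −174 + 70.97 + 7.02 = −96.01 dBm
SNR = P_sig − N = −52.1 − (−96.01) = 43.91 dB → 43.9 dB

43.9 dB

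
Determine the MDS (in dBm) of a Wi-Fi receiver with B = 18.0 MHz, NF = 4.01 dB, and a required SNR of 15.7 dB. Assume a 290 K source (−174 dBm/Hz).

−81.7 dBm

Sensitivity = −174 + 10 log₁₀(B) + NF + SNR_min
= −174 + 72.55 + 4.01 + 15.7
= −81.74 dBm → −81.7 dBm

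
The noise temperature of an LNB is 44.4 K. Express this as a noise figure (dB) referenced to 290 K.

0.619 dB

F = 1 + T_e/T₀ = 1 + 44.4/290 = 1.1531
NF = 10 log₁₀(1.1531) = 0.619 dB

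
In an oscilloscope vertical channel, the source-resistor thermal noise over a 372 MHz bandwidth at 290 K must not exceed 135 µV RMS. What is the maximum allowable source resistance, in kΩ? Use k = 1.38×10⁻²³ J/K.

Johnson–Nyquist: V_n = √(4kTRB) ⇒ R = V_n² / (4kTB)
4kTB = 4 × 1.38×10⁻²³ × 290 × 3.72×10⁸ = 5.95×10⁻¹²
R = (1.35×10⁻⁴)² / 5.95×10⁻¹² = 3.06×10³ Ω = 3.06 kΩ

3.06 kΩ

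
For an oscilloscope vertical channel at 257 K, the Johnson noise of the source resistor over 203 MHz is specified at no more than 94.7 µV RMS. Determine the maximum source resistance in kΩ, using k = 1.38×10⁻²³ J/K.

3.11 kΩ

Johnson–Nyquist: V_n = √(4kTRB) ⇒ R = V_n² / (4kTB)
4kTB = 4 × 1.38×10⁻²³ × 257 × 2.03×10⁸ = 2.88×10⁻¹²
R = (9.47×10⁻⁵)² / 2.88×10⁻¹² = 3.11×10³ Ω = 3.11 kΩ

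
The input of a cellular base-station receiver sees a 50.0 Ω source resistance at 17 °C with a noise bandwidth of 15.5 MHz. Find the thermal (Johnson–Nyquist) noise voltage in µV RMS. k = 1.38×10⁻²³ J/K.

3.52 µV

T = 17 °C + 273.15 = 290.15 K
V_n = √(4kTRB)
4kTRB = 4 × 1.38×10⁻²³ × 290.15 × 5.00×10¹ × 1.55×10⁷ = 1.24×10⁻¹¹ V²
V_n = √(1.24×10⁻¹¹) = 3.52×10⁻⁶ V = 3.52 µV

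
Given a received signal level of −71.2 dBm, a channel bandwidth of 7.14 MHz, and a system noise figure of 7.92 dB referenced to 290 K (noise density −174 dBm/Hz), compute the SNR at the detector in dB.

Noise floor: N = −174 + 10 log₁₀(B) + NF
10 log₁₀(7.14×10⁶) = 68.54 dB
N = −174 + 68.54 + 7.92 = −97.54 dBm
SNR = P_sig − N = −71.2 − (−97.54) = 26.34 dB → 26.3 dB

26.3 dB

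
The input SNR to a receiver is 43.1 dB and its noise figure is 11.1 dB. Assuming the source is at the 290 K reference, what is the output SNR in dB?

By definition F = SNR_in/SNR_out, so in dB: SNR_out = SNR_in − NF
SNR_out = 43.1 − 11.1 = 32.0 dB

32.0 dB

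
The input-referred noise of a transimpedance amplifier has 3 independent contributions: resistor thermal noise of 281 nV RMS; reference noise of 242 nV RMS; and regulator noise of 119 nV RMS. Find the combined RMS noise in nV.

Uncorrelated sources add in power (mean-square): V_tot = √(ΣV_i²)
V_tot = √[(2.81×10⁻⁷)² + (2.42×10⁻⁷)² + (1.19×10⁻⁷)²] = 3.89×10⁻⁷ V = 389 nV

389 nV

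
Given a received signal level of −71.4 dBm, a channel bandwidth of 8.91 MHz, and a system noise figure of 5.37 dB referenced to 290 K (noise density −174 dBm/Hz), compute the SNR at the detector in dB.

27.7 dB

Noise floor: N = −174 + 10 log₁₀(B) + NF
10 log₁₀(8.91×10⁶) = 69.5 dB
N = −174 + 69.5 + 5.37 = −99.13 dBm
SNR = P_sig − N = −71.4 − (−99.13) = 27.73 dB → 27.7 dB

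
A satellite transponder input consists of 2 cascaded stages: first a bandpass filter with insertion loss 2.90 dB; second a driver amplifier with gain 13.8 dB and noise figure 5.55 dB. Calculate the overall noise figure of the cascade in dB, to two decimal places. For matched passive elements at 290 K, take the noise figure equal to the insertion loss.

8.45 dB

Convert to linear (a loss of L dB is a gain of −L dB): F_i = 10^(NF_i/10), G_i = 10^(G_i,dB/10)
  Stage 1: F_1 = 10^(2.90/10) = 1.950, G_1 = 10^(−2.90/10) = 0.5129
  Stage 2: F_2 = 10^(5.55/10) = 3.589, G_2 = 10^(13.8/10) = 23.99
Friis cascade:
  F = 1.950 + (3.589 − 1)/0.5129 = 6.998
NF = 10 log₁₀(6.998) = 8.45 dB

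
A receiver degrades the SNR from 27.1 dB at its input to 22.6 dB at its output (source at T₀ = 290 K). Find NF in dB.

4.5 dB

NF (dB) = SNR_in(dB) − SNR_out(dB) when the source is at T₀
NF = 27.1 − 22.6 = 4.5 dB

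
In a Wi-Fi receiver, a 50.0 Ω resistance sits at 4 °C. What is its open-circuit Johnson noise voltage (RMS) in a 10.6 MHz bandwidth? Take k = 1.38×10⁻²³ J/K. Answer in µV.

2.85 µV

T = 4 °C + 273.15 = 277.15 K
V_n = √(4kTRB)
4kTRB = 4 × 1.38×10⁻²³ × 277.15 × 5.00×10¹ × 1.06×10⁷ = 8.11×10⁻¹² V²
V_n = √(8.11×10⁻¹²) = 2.85×10⁻⁶ V = 2.85 µV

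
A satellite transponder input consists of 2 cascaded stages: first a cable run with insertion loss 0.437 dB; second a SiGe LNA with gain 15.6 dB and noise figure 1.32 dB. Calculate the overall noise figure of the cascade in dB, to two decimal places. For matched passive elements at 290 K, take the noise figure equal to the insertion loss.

1.76 dB

Convert to linear (a loss of L dB is a gain of −L dB): F_i = 10^(NF_i/10), G_i = 10^(G_i,dB/10)
  Stage 1: F_1 = 10^(0.437/10) = 1.106, G_1 = 10^(−0.437/10) = 0.9043
  Stage 2: F_2 = 10^(1.32/10) = 1.355, G_2 = 10^(15.6/10) = 36.31
Friis cascade:
  F = 1.106 + (1.355 − 1)/0.9043 = 1.499
NF = 10 log₁₀(1.499) = 1.76 dB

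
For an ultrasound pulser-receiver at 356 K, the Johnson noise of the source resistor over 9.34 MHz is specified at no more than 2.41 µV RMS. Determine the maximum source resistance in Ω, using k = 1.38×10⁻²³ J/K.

Johnson–Nyquist: V_n = √(4kTRB) ⇒ R = V_n² / (4kTB)
4kTB = 4 × 1.38×10⁻²³ × 356 × 9.34×10⁶ = 1.84×10⁻¹³
R = (2.41×10⁻⁶)² / 1.84×10⁻¹³ = 3.16×10¹ Ω = 31.6 Ω

31.6 Ω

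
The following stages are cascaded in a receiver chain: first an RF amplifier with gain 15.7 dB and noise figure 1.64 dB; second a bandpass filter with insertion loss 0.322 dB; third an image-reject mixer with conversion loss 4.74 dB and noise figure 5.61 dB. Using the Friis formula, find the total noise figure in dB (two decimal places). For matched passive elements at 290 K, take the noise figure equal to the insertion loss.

Convert to linear (a loss of L dB is a gain of −L dB): F_i = 10^(NF_i/10), G_i = 10^(G_i,dB/10)
  Stage 1: F_1 = 10^(1.64/10) = 1.459, G_1 = 10^(15.7/10) = 37.15
  Stage 2: F_2 = 10^(0.322/10) = 1.077, G_2 = 10^(−0.322/10) = 0.9285
  Stage 3: F_3 = 10^(5.61/10) = 3.639, G_3 = 10^(−4.74/10) = 0.3357
Friis cascade:
  F = 1.459 + (1.077 − 1)/37.15 + (3.639 − 1)/34.50 = 1.537
NF = 10 log₁₀(1.537) = 1.87 dB

1.87 dB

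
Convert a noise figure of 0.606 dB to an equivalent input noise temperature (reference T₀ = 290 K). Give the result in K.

43.4 K

F = 10^(0.606/10) = 1.14974
T_e = (F − 1)·T₀ = (1.14974 − 1) × 290 = 43.4 K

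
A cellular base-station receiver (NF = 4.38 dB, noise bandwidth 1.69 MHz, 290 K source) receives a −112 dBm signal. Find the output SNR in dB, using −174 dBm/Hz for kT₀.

−4.7 dB

Noise floor: N = −174 + 10 log₁₀(B) + NF
10 log₁₀(1.69×10⁶) = 62.28 dB
N = −174 + 62.28 + 4.38 = −107.34 dBm
SNR = P_sig − N = −112 − (−107.34) = −4.66 dB → −4.7 dB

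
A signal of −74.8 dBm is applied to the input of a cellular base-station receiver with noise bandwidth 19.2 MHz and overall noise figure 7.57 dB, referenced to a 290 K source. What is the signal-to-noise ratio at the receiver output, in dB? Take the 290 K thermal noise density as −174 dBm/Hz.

Noise floor: N = −174 + 10 log₁₀(B) + NF
10 log₁₀(1.92×10⁷) = 72.83 dB
N = −174 + 72.83 + 7.57 = −93.60 dBm
SNR = P_sig − N = −74.8 − (−93.60) = 18.80 dB → 18.8 dB

18.8 dB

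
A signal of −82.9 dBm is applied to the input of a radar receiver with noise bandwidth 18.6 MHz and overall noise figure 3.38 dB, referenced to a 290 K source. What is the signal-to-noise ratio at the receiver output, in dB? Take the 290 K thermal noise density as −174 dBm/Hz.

Noise floor: N = −174 + 10 log₁₀(B) + NF
10 log₁₀(1.86×10⁷) = 72.7 dB
N = −174 + 72.7 + 3.38 = −97.92 dBm
SNR = P_sig − N = −82.9 − (−97.92) = 15.02 dB → 15.0 dB

15.0 dB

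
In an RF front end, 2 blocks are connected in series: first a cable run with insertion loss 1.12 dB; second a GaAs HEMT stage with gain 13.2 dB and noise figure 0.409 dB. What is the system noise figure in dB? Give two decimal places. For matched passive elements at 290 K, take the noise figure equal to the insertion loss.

1.53 dB

Convert to linear (a loss of L dB is a gain of −L dB): F_i = 10^(NF_i/10), G_i = 10^(G_i,dB/10)
  Stage 1: F_1 = 10^(1.12/10) = 1.294, G_1 = 10^(−1.12/10) = 0.7727
  Stage 2: F_2 = 10^(0.409/10) = 1.099, G_2 = 10^(13.2/10) = 20.89
Friis cascade:
  F = 1.294 + (1.099 − 1)/0.7727 = 1.422
NF = 10 log₁₀(1.422) = 1.53 dB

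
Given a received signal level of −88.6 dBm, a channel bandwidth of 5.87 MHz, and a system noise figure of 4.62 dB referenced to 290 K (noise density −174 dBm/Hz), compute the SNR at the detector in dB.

13.1 dB

Noise floor: N = −174 + 10 log₁₀(B) + NF
10 log₁₀(5.87×10⁶) = 67.69 dB
N = −174 + 67.69 + 4.62 = −101.69 dBm
SNR = P_sig − N = −88.6 − (−101.69) = 13.09 dB → 13.1 dB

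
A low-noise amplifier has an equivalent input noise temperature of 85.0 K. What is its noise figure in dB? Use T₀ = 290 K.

F = 1 + T_e/T₀ = 1 + 85.0/290 = 1.2931
NF = 10 log₁₀(1.2931) = 1.12 dB

1.12 dB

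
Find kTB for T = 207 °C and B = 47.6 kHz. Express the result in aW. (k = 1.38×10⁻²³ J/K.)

T = 207 °C + 273.15 = 480.15 K
P_n = kTB = 1.38×10⁻²³ × 480.15 × 4.76×10⁴ = 3.15×10⁻¹⁶ W = 315 aW

315 aW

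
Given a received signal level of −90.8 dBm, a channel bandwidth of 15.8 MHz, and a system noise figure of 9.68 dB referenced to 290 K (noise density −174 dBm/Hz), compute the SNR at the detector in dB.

1.5 dB

Noise floor: N = −174 + 10 log₁₀(B) + NF
10 log₁₀(1.58×10⁷) = 71.99 dB
N = −174 + 71.99 + 9.68 = −92.33 dBm
SNR = P_sig − N = −90.8 − (−92.33) = 1.53 dB → 1.5 dB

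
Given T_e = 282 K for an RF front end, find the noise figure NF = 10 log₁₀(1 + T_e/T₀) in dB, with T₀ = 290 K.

F = 1 + T_e/T₀ = 1 + 282/290 = 1.97241
NF = 10 log₁₀(1.97241) = 2.95 dB

2.95 dB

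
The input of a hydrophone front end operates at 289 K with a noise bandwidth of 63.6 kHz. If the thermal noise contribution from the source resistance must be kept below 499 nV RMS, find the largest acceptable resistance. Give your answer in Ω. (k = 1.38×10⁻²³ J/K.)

Johnson–Nyquist: V_n = √(4kTRB) ⇒ R = V_n² / (4kTB)
4kTB = 4 × 1.38×10⁻²³ × 289 × 6.36×10⁴ = 1.01×10⁻¹⁵
R = (4.99×10⁻⁷)² / 1.01×10⁻¹⁵ = 2.45×10² Ω = 245 Ω

245 Ω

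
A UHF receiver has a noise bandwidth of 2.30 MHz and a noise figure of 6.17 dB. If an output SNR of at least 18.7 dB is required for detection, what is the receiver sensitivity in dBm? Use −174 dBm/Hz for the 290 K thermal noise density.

−85.5 dBm

Sensitivity = −174 + 10 log₁₀(B) + NF + SNR_min
= −174 + 63.62 + 6.17 + 18.7
= −85.51 dBm → −85.5 dBm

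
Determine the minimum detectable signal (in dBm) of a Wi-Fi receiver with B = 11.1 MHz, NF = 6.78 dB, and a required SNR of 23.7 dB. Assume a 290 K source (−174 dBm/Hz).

Sensitivity = −174 + 10 log₁₀(B) + NF + SNR_min
= −174 + 70.45 + 6.78 + 23.7
= −73.07 dBm → −73.1 dBm

−73.1 dBm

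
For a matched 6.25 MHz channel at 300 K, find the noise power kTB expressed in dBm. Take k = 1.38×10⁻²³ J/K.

P_n = kTB = 1.38×10⁻²³ × 300 × 6.25×10⁶ = 2.59×10⁻¹⁴ W
In dBm: 10 log₁₀(2.59×10⁻¹⁴ / 10⁻³) = −105.9 dBm

−105.9 dBm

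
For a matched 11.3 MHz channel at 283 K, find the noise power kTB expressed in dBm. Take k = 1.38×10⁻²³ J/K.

P_n = kTB = 1.38×10⁻²³ × 283 × 1.13×10⁷ = 4.41×10⁻¹⁴ W
In dBm: 10 log₁₀(4.41×10⁻¹⁴ / 10⁻³) = −103.6 dBm

−103.6 dBm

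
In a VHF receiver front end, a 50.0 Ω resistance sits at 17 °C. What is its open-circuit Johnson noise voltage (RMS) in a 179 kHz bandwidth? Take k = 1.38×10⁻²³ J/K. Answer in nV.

T = 17 °C + 273.15 = 290.15 K
V_n = √(4kTRB)
4kTRB = 4 × 1.38×10⁻²³ × 290.15 × 5.00×10¹ × 1.79×10⁵ = 1.43×10⁻¹³ V²
V_n = √(1.43×10⁻¹³) = 3.79×10⁻⁷ V = 379 nV

379 nV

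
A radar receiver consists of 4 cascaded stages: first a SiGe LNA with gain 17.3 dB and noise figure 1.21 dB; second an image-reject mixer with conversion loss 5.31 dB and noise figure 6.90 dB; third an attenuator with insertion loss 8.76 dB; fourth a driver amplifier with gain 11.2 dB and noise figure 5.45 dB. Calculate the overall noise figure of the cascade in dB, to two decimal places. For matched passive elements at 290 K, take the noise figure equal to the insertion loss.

Convert to linear (a loss of L dB is a gain of −L dB): F_i = 10^(NF_i/10), G_i = 10^(G_i,dB/10)
  Stage 1: F_1 = 10^(1.21/10) = 1.321, G_1 = 10^(17.3/10) = 53.70
  Stage 2: F_2 = 10^(6.90/10) = 4.898, G_2 = 10^(−5.31/10) = 0.2944
  Stage 3: F_3 = 10^(8.76/10) = 7.516, G_3 = 10^(−8.76/10) = 0.1330
  Stage 4: F_4 = 10^(5.45/10) = 3.508, G_4 = 10^(11.2/10) = 13.18
Friis cascade:
  F = 1.321 + (4.898 − 1)/53.70 + (7.516 − 1)/15.81 + (3.508 − 1)/2.104 = 2.998
NF = 10 log₁₀(2.998) = 4.77 dB

4.77 dB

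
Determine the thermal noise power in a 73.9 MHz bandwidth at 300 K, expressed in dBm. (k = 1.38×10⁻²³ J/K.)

P_n = kTB = 1.38×10⁻²³ × 300 × 7.39×10⁷ = 3.06×10⁻¹³ W
In dBm: 10 log₁₀(3.06×10⁻¹³ / 10⁻³) = −95.1 dBm

−95.1 dBm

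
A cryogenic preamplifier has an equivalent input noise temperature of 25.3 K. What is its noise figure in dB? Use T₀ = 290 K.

F = 1 + T_e/T₀ = 1 + 25.3/290 = 1.08724
NF = 10 log₁₀(1.08724) = 0.363 dB

0.363 dB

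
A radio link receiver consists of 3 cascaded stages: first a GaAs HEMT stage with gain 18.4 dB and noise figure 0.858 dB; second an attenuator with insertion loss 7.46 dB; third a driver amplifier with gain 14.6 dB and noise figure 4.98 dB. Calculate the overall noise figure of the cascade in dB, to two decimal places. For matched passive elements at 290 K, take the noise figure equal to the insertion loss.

1.64 dB

Convert to linear (a loss of L dB is a gain of −L dB): F_i = 10^(NF_i/10), G_i = 10^(G_i,dB/10)
  Stage 1: F_1 = 10^(0.858/10) = 1.218, G_1 = 10^(18.4/10) = 69.18
  Stage 2: F_2 = 10^(7.46/10) = 5.572, G_2 = 10^(−7.46/10) = 0.1795
  Stage 3: F_3 = 10^(4.98/10) = 3.148, G_3 = 10^(14.6/10) = 28.84
Friis cascade:
  F = 1.218 + (5.572 − 1)/69.18 + (3.148 − 1)/12.42 = 1.457
NF = 10 log₁₀(1.457) = 1.64 dB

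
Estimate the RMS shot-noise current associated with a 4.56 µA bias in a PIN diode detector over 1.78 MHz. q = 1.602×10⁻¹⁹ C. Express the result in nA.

I_n = √(2qI·B)
2qI·B = 2 × 1.602×10⁻¹⁹ × 4.56×10⁻⁶ × 1.78×10⁶ = 2.60×10⁻¹⁸ A²
I_n = √(2.60×10⁻¹⁸) = 1.61×10⁻⁹ A = 1.61 nA

1.61 nA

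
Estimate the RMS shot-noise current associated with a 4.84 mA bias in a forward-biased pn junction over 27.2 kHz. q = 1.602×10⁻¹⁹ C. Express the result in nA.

6.49 nA

I_n = √(2qI·B)
2qI·B = 2 × 1.602×10⁻¹⁹ × 4.84×10⁻³ × 2.72×10⁴ = 4.22×10⁻¹⁷ A²
I_n = √(4.22×10⁻¹⁷) = 6.49×10⁻⁹ A = 6.49 nA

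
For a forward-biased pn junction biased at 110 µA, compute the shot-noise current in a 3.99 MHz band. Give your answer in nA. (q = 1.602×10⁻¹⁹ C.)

11.9 nA

I_n = √(2qI·B)
2qI·B = 2 × 1.602×10⁻¹⁹ × 1.10×10⁻⁴ × 3.99×10⁶ = 1.41×10⁻¹⁶ A²
I_n = √(1.41×10⁻¹⁶) = 1.19×10⁻⁸ A = 11.9 nA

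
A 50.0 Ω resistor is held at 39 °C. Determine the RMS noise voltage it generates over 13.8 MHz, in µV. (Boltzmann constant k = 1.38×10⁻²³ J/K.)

T = 39 °C + 273.15 = 312.15 K
V_n = √(4kTRB)
4kTRB = 4 × 1.38×10⁻²³ × 312.15 × 5.00×10¹ × 1.38×10⁷ = 1.19×10⁻¹¹ V²
V_n = √(1.19×10⁻¹¹) = 3.45×10⁻⁶ V = 3.45 µV

3.45 µV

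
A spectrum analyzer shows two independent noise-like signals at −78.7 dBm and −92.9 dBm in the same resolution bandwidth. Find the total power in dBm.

Convert to linear, add, convert back:
P₁ = 1.35×10⁻¹¹ W, P₂ = 5.13×10⁻¹³ W
P_tot = 1.40×10⁻¹¹ W → 10 log₁₀(P_tot / 10⁻³) = −78.5 dBm

−78.5 dBm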